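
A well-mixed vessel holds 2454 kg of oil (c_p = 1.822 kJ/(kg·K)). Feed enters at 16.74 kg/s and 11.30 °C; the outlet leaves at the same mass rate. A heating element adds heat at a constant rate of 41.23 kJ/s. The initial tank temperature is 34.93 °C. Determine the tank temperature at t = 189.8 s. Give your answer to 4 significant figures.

18.76 °C

M c_p dT/dt = ṁ c_p (T_in − T) + Q̇.
τ = M/ṁ = 146.595 s; T_ss = T_in + Q̇/(ṁ c_p) = 11.30 + 41.23/(16.74·1.822) = 12.6518 °C.
Integrating: T(t) = T_ss + (T₀ − T_ss) e^(−t/τ).
T(189.8) = 12.6518 + (22.2782)·e^(−189.8/146.595) = 12.6518 + (22.2782)·0.273974 = 18.7554 °C.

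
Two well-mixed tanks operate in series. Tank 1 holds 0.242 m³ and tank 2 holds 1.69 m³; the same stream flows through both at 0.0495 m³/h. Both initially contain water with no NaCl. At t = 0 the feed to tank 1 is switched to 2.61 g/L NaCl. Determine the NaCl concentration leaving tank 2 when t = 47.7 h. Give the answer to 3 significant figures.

Time constants: τᵢ = Vᵢ/Q for each well-mixed tank.
τ₁ = 0.242/0.0495 = 4.8889 h; τ₂ = 1.69/0.0495 = 34.141 h.
Solving the cascade with C₁(0)=C₂(0)=0 gives C₂(t) = C_in[1 − (τ₁ e^(−t/τ₁) − τ₂ e^(−t/τ₂))/(τ₁ − τ₂)].
At t = 47.7: e^(−t/τ₁) = 5.7899e-05, e^(−t/τ₂) = 0.24731.
C₂ = 2.61·[1 − (4.8889·5.7899e-05 − 34.141·0.24731)/(-29.253)] = 2.61·0.71137 = 1.8567 g/L.

1.86 g/L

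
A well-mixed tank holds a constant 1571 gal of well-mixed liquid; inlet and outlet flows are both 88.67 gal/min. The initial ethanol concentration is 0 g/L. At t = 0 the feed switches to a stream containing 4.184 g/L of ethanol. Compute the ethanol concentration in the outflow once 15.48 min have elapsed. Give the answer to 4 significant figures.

2.438 g/L

Unsteady species balance (constant V, well mixed): V dC/dt = Q(C_in − C).
Rewrite as dC/dt + C/τ = C_in/τ, τ = V/Q = 17.7174 min.
Solution: C(t) = C_in + (C₀ − C_in) e^(−t/τ).
C(15.48) = 4.184 + (0 − 4.184)·e^(−15.48/17.7174) = 4.184 + (-4.18400)·0.417397 = 2.43761 g/L.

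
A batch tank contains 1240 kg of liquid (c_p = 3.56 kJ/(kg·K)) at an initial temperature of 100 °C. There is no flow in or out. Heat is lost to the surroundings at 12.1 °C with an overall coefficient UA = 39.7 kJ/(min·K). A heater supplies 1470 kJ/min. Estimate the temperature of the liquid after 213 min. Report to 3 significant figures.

56.6 °C

M c_p dT/dt = −UA(T − T_amb) + Q̇.
dT/dt = (T_ss − T)/τ with T_ss = T_amb + Q̇/UA = 12.1 + 1470/39.7 = 49.128 °C, τ = M c_p/UA = 1240·3.56/39.7 = 111.19 min.
This is linear first-order; T(t) = T_ss + (T₀ − T_ss) e^(−t/τ).
T(213) = 49.128 + (50.872)·0.14726 = 56.619 °C.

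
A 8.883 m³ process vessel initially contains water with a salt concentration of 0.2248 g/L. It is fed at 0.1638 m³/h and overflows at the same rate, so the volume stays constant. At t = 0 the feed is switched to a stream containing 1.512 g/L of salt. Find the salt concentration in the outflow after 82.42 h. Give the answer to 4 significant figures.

1.230 g/L

Mass balance on the solute (V constant): V dC/dt = Q(C_in − C).
Rewrite as dC/dt + C/τ = C_in/τ, τ = V/Q = 54.2308 h.
Solution: C(t) = C_in + (C₀ − C_in) e^(−t/τ).
C(82.42) = 1.512 + (0.2248 − 1.512)·e^(−82.42/54.2308) = 1.512 + (-1.28720)·0.218755 = 1.23042 g/L.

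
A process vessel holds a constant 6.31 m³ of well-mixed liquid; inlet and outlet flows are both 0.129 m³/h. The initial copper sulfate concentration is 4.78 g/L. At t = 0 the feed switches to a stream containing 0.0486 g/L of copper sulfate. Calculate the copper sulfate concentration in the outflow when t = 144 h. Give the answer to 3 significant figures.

0.298 g/L

Accumulation = in − out for the solute gives V dC/dt = Q(C_in − C).
Rewrite as dC/dt + C/τ = C_in/τ, τ = V/Q = 48.915 h.
Integrating: C(t) = C_in + (C₀ − C_in) e^(−t/τ).
C(144) = 0.0486 + (4.78 − 0.0486)·e^(−144/48.915) = 0.0486 + (4.7314)·0.052660 = 0.29776 g/L.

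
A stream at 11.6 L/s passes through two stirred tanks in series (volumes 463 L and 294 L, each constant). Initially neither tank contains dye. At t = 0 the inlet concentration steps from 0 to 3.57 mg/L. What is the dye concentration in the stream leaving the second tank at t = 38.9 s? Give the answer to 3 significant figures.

Species balance on tank i: dCᵢ/dt = (Cᵢ₋₁ − Cᵢ)/τᵢ with τᵢ = Vᵢ/Q.
τ₁ = 463/11.6 = 39.914 s; τ₂ = 294/11.6 = 25.345 s.
Tank 1: C₁ = C_in(1 − e^(−t/τ₁)). Tank 2 (τ₁ ≠ τ₂): C₂ = C_in[1 − (τ₁ e^(−t/τ₁) − τ₂ e^(−t/τ₂))/(τ₁ − τ₂)].
At t = 38.9: e^(−t/τ₁) = 0.37734, e^(−t/τ₂) = 0.21549.
C₂ = 3.57·[1 − (39.914·0.37734 − 25.345·0.21549)/(14.569)] = 3.57·0.34109 = 1.2177 mg/L.

1.22 mg/L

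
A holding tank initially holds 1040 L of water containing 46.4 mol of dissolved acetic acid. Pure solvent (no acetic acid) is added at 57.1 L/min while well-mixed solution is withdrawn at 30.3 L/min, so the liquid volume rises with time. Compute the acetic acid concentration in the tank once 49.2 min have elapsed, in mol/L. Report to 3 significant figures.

Let m(t) be the amount of acetic acid. Volume: V(t) = V₀ + (Q_in − Q_out) t = 1040 + 26.800 t; V(49.2) = 2358.6 L.
Solute balance: dm/dt = 0 − Q_out C = −Q_out m/V(t).
dm/m = −Q_out dt/(V₀ + 26.800 t); integrating gives ln(m/m₀) = −(Q_out/(Q_in−Q_out)) ln(V/V₀).
m = m₀ (V₀/V)^(Q_out/(Q_in−Q_out)) = 46.4 × (1040/2358.6)^(1.1306) = 18.385 mol.
C = m/V = 18.385/2358.6 = 0.0077950 mol/L.

0.00779 mol/L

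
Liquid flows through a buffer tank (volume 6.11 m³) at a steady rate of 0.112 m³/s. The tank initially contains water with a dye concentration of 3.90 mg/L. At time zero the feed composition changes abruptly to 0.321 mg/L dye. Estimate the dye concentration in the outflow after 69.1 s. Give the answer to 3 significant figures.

Mass balance on the solute (V constant): V dC/dt = Q(C_in − C).
Rewrite as dC/dt + C/τ = C_in/τ, τ = V/Q = 54.554 s.
This is linear first-order; C(t) = C_in + (C₀ − C_in) e^(−t/τ).
C(69.1) = 0.321 + (3.90 − 0.321)·e^(−69.1/54.554) = 0.321 + (3.5790)·0.28178 = 1.3295 mg/L.

1.33 mg/L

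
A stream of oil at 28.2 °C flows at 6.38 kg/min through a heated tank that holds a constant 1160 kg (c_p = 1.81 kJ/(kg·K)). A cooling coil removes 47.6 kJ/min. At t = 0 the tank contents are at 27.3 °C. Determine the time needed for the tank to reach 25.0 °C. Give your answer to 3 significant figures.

Unsteady energy balance on the tank contents: M c_p dT/dt = ṁ c_p (T_in − T) − 47.6.
τ = M/ṁ = 181.82 min; T_ss = T_in − Q̇/(ṁ c_p) = 24.078 °C.
T(t) = T_ss + (T₀ − T_ss) e^(−t/τ). Set T = 25.0:
e^(−t/τ) = (25.0 − 24.078)/(27.3 − 24.078) = 0.28616
t = −181.82 · ln(0.28616) = 227.49 min.

227 min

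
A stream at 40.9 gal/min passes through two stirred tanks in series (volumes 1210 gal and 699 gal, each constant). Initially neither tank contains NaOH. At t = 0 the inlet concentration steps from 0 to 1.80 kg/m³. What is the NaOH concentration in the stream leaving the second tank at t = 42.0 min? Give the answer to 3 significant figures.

0.980 kg/m³

Time constants: τᵢ = Vᵢ/Q for each well-mixed tank.
τ₁ = 1210/40.9 = 29.584 min; τ₂ = 699/40.9 = 17.090 min.
Solving the cascade with C₁(0)=C₂(0)=0 gives C₂(t) = C_in[1 − (τ₁ e^(−t/τ₁) − τ₂ e^(−t/τ₂))/(τ₁ − τ₂)].
At t = 42.0: e^(−t/τ₁) = 0.24179, e^(−t/τ₂) = 0.085648.
C₂ = 1.80·[1 − (29.584·0.24179 − 17.090·0.085648)/(12.494)] = 1.80·0.54461 = 0.98030 kg/m³.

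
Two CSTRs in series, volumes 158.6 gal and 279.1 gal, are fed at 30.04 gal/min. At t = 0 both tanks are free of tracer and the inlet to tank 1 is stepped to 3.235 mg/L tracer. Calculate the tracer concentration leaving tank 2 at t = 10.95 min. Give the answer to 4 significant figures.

1.464 mg/L

Time constants: τᵢ = Vᵢ/Q for each well-mixed tank.
τ₁ = 158.6/30.04 = 5.27963 min; τ₂ = 279.1/30.04 = 9.29095 min.
Solving the cascade with C₁(0)=C₂(0)=0 gives C₂(t) = C_in[1 − (τ₁ e^(−t/τ₁) − τ₂ e^(−t/τ₂))/(τ₁ − τ₂)].
At t = 10.95: e^(−t/τ₁) = 0.125681, e^(−t/τ₂) = 0.307719.
C₂ = 3.235·[1 − (5.27963·0.125681 − 9.29095·0.307719)/(-4.01132)] = 3.235·0.452684 = 1.46443 mg/L.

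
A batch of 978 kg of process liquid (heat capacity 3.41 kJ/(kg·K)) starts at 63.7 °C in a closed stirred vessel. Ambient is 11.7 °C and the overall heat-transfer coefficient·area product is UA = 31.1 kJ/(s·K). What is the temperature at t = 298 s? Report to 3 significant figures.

M c_p dT/dt = −UA(T − T_amb).
dT/dt = (T_ss − T)/τ with T_ss = T_amb = 11.700 °C, τ = M c_p/UA = 978·3.41/31.1 = 107.23 s.
Solution: T(t) = T_ss + (T₀ − T_ss) e^(−t/τ).
T(298) = 11.700 + (52.000)·0.062103 = 14.929 °C.

14.9 °C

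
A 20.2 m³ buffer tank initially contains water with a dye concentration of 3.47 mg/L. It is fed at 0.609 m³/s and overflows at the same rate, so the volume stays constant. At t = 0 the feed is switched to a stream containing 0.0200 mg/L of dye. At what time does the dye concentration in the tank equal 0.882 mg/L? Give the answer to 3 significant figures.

46.0 s

Species balance on the tank: V dC/dt = Q(C_in − C), so τ = V/Q = 33.169 s.
C(t) = C_in + (C₀ − C_in) e^(−t/τ). Set C = 0.882 and solve for t:
e^(−t/τ) = (C − C_in)/(C₀ − C_in) = (0.882 − 0.0200)/(3.47 − 0.0200) = 0.24986
t = −τ ln(…) = 33.169 × 1.3869 = 46.001 s.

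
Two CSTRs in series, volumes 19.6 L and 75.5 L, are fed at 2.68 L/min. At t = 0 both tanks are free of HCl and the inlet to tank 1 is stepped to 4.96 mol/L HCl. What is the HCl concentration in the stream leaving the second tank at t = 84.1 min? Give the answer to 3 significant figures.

Species balance on tank i: dCᵢ/dt = (Cᵢ₋₁ − Cᵢ)/τᵢ with τᵢ = Vᵢ/Q.
τ₁ = 19.6/2.68 = 7.3134 min; τ₂ = 75.5/2.68 = 28.172 min.
Tank 1: C₁ = C_in(1 − e^(−t/τ₁)). Tank 2 (τ₁ ≠ τ₂): C₂ = C_in[1 − (τ₁ e^(−t/τ₁) − τ₂ e^(−t/τ₂))/(τ₁ − τ₂)].
At t = 84.1: e^(−t/τ₁) = 1.0136e-05, e^(−t/τ₂) = 0.050526.
C₂ = 4.96·[1 − (7.3134·1.0136e-05 − 28.172·0.050526)/(-20.858)] = 4.96·0.93176 = 4.6215 mol/L.

4.62 mol/L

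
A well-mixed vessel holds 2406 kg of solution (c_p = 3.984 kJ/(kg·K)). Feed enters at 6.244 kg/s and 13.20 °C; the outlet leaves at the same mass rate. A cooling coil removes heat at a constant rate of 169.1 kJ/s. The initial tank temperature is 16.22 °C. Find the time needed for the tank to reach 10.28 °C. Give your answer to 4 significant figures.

358.0 s

M c_p dT/dt = ṁ c_p (T_in − T) − Q̇.
τ = M/ṁ = 385.330 s; T_ss = T_in − Q̇/(ṁ c_p) = 6.40231 °C.
T(t) = T_ss + (T₀ − T_ss) e^(−t/τ). Set T = 10.28:
e^(−t/τ) = (10.28 − 6.40231)/(16.22 − 6.40231) = 0.394970
t = −385.330 · ln(0.394970) = 357.951 s.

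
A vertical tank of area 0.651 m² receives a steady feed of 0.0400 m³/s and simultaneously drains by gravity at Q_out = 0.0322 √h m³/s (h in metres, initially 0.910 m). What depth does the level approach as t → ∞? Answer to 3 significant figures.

Mass balance (ρ constant): A dh/dt = Q_in − 0.0322 √h. At steady state dh/dt = 0:
Q_in = 0.0322 √h_ss ⇒ √h_ss = 0.0400/0.0322 = 1.2422.
h_ss = 1.2422² = 1.5432 m. (Since h₀ = 0.910 m < h_ss, the level will rise toward this value.)

1.54 m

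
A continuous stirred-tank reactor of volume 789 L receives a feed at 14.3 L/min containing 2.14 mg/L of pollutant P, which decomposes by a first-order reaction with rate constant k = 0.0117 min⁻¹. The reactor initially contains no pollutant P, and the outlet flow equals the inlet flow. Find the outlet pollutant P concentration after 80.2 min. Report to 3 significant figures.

Accumulation = in − out − consumed: V dC/dt = Q C_in − Q C − k V C.
This is linear with rate a = Q/V + k = 0.029824 min⁻¹.
C_ss = Q C_in/(Q + kV) = 1.3005 mg/L; C(t) = C_ss + (C₀ − C_ss) e^(−a t).
C(80.2) = 1.3005 + (-1.3005)·e^(−0.029824·80.2) = 1.3005 + (-1.3005)·0.091456 = 1.1815 mg/L.

1.18 mg/L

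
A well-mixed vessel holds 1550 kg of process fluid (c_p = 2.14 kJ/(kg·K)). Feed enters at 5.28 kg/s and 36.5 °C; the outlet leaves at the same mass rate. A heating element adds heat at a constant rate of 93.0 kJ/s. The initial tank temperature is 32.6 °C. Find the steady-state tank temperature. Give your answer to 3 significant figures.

Unsteady energy balance on the tank contents: M c_p dT/dt = ṁ c_p (T_in − T) + 93.0.
At steady state dT/dt = 0 ⇒ T_ss = T_in + Q̇/(ṁ c_p) = 36.5 + 93.0/(5.28·2.14) = 44.731 °C.

44.7 °C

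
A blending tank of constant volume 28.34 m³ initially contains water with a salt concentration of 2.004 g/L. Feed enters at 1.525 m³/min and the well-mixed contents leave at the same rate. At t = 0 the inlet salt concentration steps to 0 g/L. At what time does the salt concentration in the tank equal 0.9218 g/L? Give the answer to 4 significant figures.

Species balance: V dC/dt = Q(C_in − C) ⇒ τ = V/Q = 18.5836 min.
C(t) = C_in + (C₀ − C_in) e^(−t/τ). Set C = 0.9218 and solve for t:
e^(−t/τ) = (C − C_in)/(C₀ − C_in) = (0.9218 − 0)/(2.004 − 0) = 0.459980
t = −τ ln(…) = 18.5836 × 0.776572 = 14.4315 min.

14.43 min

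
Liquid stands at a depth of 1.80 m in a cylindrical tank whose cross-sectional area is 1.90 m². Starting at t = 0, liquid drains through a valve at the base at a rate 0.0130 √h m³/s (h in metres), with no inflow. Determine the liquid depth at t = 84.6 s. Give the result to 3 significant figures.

1.11 m

Mass balance (ρ constant): A dh/dt = −0.0130 √h.
∫ h^(−1/2) dh = −(0.0130/A) ∫ dt, giving 2√h = 2√h₀ − (0.0130/A) t.
√h = √1.80 − 0.0130·84.6/(2·1.90) = 1.3416 − 0.28942 = 1.0522.
h = 1.0522² = 1.1072 m.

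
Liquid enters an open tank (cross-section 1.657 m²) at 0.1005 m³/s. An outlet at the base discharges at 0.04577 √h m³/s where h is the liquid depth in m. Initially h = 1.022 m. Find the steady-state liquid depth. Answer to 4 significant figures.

4.821 m

A dh/dt = Q_in − 0.04577 √h. Steady state requires inflow = outflow:
Q_in = 0.04577 √h_ss ⇒ √h_ss = 0.1005/0.04577 = 2.19576.
h_ss = 2.19576² = 4.82137 m. (Since h₀ = 1.022 m < h_ss, the level will rise toward this value.)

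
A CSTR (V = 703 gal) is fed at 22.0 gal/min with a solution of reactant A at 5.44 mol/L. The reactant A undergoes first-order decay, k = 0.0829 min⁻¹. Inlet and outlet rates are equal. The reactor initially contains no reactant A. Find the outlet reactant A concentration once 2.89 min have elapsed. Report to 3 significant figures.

Accumulation = in − out − consumed: V dC/dt = Q C_in − Q C − k V C.
dC/dt = (Q/V) C_in − (Q/V + k) C; effective rate a = Q/V + k = 0.031294 + 0.0829 = 0.11419 min⁻¹.
C_ss = Q C_in/(Q + kV) = 1.4908 mol/L; C(t) = C_ss + (C₀ − C_ss) e^(−a t).
C(2.89) = 1.4908 + (-1.4908)·e^(−0.11419·2.89) = 1.4908 + (-1.4908)·0.71891 = 0.41905 mol/L.

0.419 mol/L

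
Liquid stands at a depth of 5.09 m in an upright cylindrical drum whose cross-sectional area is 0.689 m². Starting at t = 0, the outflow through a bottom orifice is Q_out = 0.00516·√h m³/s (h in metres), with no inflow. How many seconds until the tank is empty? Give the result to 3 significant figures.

Mass balance (ρ constant): A dh/dt = −0.00516 √h.
Separate and integrate: 2(√h − √h₀) = −(0.00516/A) t.
Tank is empty when √h = 0: t_empty = 2A√h₀/0.00516.
t_empty = 2·0.689·√5.09/0.00516 = 1.3780·2.2561/0.00516 = 602.50 s.

603 s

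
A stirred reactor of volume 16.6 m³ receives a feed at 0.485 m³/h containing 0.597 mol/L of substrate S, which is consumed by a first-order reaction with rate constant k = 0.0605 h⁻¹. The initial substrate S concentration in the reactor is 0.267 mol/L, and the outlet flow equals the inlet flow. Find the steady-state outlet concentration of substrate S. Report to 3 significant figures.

0.194 mol/L

Accumulation = in − out − consumed: V dC/dt = Q C_in − Q C − k V C.
At steady state: 0 = Q C_in − (Q + kV) C_ss, so C_ss = Q C_in/(Q + kV).
C_ss = 0.485·0.597/(0.485 + 0.0605·16.6) = 0.28954/1.4893 = 0.19442 mol/L.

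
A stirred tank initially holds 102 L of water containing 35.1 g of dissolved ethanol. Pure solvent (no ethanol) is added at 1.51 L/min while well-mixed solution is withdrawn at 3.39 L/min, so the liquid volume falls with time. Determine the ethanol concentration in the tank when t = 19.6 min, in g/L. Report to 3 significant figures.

0.240 g/L

Let m(t) be the amount of ethanol. Volume: V(t) = V₀ + (Q_in − Q_out) t = 102 − 1.8800 t; V(19.6) = 65.152 L.
Solute balance: dm/dt = 0 − Q_out C = −Q_out m/V(t).
Separate: dm/m = −Q_out dt/V(t) ⇒ ln(m/m₀) = −(Q_out/(Q_in−Q_out)) ln(V/V₀).
m = m₀ (V₀/V)^(Q_out/(Q_in−Q_out)) = 35.1 × (102/65.152)^(-1.8032) = 15.641 g.
C = m/V = 15.641/65.152 = 0.24008 g/L.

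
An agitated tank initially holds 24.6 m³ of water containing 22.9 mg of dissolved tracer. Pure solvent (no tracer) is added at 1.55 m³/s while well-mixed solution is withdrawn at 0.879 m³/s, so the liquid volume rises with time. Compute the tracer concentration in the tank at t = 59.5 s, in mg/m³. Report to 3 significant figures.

Total volume: dV/dt = Q_in − Q_out = 0.67100 m³/s, so V(t) = 24.6 + 0.67100 t and V(59.5) = 64.525 m³.
Species balance (pure solvent in): dm/dt = −Q_out · m/V(t).
dm/m = −Q_out dt/(V₀ + 0.67100 t); integrating gives ln(m/m₀) = −(Q_out/(Q_in−Q_out)) ln(V/V₀).
m = m₀ (V₀/V)^(Q_out/(Q_in−Q_out)) = 22.9 × (24.6/64.525)^(1.3100) = 6.4748 mg.
C = m/V = 6.4748/64.525 = 0.10035 mg/m³.

0.100 mg/m³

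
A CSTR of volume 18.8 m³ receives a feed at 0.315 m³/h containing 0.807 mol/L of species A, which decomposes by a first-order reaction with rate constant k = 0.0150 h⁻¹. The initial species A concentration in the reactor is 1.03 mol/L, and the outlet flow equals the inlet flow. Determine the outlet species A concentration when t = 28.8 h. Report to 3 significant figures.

Species balance: V dC/dt = Q C_in − Q C − k V C.
This is linear with rate a = Q/V + k = 0.031755 h⁻¹.
C_ss = Q C_in/(Q + kV) = 0.42580 mol/L; C(t) = C_ss + (C₀ − C_ss) e^(−a t).
C(28.8) = 0.42580 + (0.60420)·e^(−0.031755·28.8) = 0.42580 + (0.60420)·0.40070 = 0.66790 mol/L.

0.668 mol/L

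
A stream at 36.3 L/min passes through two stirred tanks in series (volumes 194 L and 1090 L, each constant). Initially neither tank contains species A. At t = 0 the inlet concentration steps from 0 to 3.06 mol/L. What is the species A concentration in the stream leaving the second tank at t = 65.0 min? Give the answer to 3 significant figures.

2.63 mol/L

Time constants: τᵢ = Vᵢ/Q for each well-mixed tank.
τ₁ = 194/36.3 = 5.3444 min; τ₂ = 1090/36.3 = 30.028 min.
Tank 1: C₁ = C_in(1 − e^(−t/τ₁)). Tank 2 (τ₁ ≠ τ₂): C₂ = C_in[1 − (τ₁ e^(−t/τ₁) − τ₂ e^(−t/τ₂))/(τ₁ − τ₂)].
At t = 65.0: e^(−t/τ₁) = 5.2234e-06, e^(−t/τ₂) = 0.11479.
C₂ = 3.06·[1 − (5.3444·5.2234e-06 − 30.028·0.11479)/(-24.683)] = 3.06·0.86036 = 2.6327 mol/L.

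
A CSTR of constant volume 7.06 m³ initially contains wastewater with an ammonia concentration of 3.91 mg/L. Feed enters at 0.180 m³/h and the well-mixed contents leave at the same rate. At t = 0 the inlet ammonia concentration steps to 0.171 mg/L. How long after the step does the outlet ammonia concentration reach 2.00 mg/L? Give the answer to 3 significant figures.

Unsteady species balance (constant V, well mixed): V dC/dt = Q(C_in − C), so τ = V/Q = 39.222 h.
C(t) = C_in + (C₀ − C_in) e^(−t/τ). Set C = 2.00 and solve for t:
e^(−t/τ) = (C − C_in)/(C₀ − C_in) = (2.00 − 0.171)/(3.91 − 0.171) = 0.48917
t = −τ ln(…) = 39.222 × 0.71505 = 28.046 h.

28.0 h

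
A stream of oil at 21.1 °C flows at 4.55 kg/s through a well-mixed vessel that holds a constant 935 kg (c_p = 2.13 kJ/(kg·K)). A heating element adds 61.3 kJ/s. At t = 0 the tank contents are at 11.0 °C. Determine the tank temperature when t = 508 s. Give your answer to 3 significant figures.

M c_p dT/dt = ṁ c_p (T_in − T) + Q̇.
τ = M/ṁ = 205.49 s; T_ss = T_in + Q̇/(ṁ c_p) = 21.1 + 61.3/(4.55·2.13) = 27.425 °C.
Integrating: T(t) = T_ss + (T₀ − T_ss) e^(−t/τ).
T(508) = 27.425 + (-16.425)·e^(−508/205.49) = 27.425 + (-16.425)·0.084409 = 26.039 °C.

26.0 °C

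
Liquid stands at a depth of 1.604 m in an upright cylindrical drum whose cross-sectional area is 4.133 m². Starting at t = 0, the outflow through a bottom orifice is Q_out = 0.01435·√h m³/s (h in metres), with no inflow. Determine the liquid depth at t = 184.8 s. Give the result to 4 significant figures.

With no inflow, A dh/dt = −0.01435 √h.
This is separable: 2 d(√h)/dt = −0.01435/A, so √h = √h₀ − (0.01435/(2A)) t.
√h = √1.604 − 0.01435·184.8/(2·4.133) = 1.26649 − 0.320818 = 0.945673.
h = 0.945673² = 0.894298 m.

0.8943 m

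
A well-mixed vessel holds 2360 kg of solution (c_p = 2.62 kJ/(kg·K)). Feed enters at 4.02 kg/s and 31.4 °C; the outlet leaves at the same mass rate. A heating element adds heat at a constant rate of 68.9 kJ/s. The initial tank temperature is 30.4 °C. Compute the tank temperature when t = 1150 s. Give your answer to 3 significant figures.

M c_p dT/dt = ṁ c_p (T_in − T) + Q̇.
τ = M/ṁ = 587.06 s; T_ss = T_in + Q̇/(ṁ c_p) = 31.4 + 68.9/(4.02·2.62) = 37.942 °C.
Solution: T(t) = T_ss + (T₀ − T_ss) e^(−t/τ).
T(1150) = 37.942 + (-7.5417)·e^(−1150/587.06) = 37.942 + (-7.5417)·0.14101 = 36.878 °C.

36.9 °C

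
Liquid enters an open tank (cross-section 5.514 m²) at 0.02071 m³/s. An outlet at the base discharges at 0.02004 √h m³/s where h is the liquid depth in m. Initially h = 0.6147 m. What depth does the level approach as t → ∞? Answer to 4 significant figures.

A dh/dt = Q_in − 0.02004 √h. Steady state requires inflow = outflow:
Q_in = 0.02004 √h_ss ⇒ √h_ss = 0.02071/0.02004 = 1.03343.
h_ss = 1.03343² = 1.06798 m. (Since h₀ = 0.6147 m < h_ss, the level will rise toward this value.)

1.068 m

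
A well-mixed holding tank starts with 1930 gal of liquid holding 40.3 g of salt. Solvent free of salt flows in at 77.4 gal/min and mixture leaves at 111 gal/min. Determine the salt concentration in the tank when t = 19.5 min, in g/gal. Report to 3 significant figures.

Let m(t) be the amount of salt. Volume: V(t) = V₀ + (Q_in − Q_out) t = 1930 − 33.600 t; V(19.5) = 1274.8 gal.
Solute balance: dm/dt = 0 − Q_out C = −Q_out m/V(t).
Separate: dm/m = −Q_out dt/V(t) ⇒ ln(m/m₀) = −(Q_out/(Q_in−Q_out)) ln(V/V₀).
m = m₀ (V₀/V)^(Q_out/(Q_in−Q_out)) = 40.3 × (1930/1274.8)^(-3.3036) = 10.240 g.
C = m/V = 10.240/1274.8 = 0.0080323 g/gal.

0.00803 g/gal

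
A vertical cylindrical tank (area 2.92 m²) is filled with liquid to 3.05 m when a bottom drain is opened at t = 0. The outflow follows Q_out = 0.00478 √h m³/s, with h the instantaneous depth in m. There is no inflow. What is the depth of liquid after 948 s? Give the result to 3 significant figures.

0.942 m

A dh/dt = −Q_out = −0.00478 √h.
This is separable: 2 d(√h)/dt = −0.00478/A, so √h = √h₀ − (0.00478/(2A)) t.
√h = √3.05 − 0.00478·948/(2·2.92) = 1.7464 − 0.77593 = 0.97049.
h = 0.97049² = 0.94186 m.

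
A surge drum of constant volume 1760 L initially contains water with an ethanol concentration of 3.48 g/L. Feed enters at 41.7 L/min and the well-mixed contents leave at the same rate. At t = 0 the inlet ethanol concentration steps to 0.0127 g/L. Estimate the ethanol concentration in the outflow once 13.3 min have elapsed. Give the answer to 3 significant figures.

2.54 g/L

Species balance on the tank: V dC/dt = Q(C_in − C).
Time constant τ = V/Q = 1760/41.7 = 42.206 min.
Integrating: C(t) = C_in + (C₀ − C_in) e^(−t/τ).
C(13.3) = 0.0127 + (3.48 − 0.0127)·e^(−13.3/42.206) = 0.0127 + (3.4673)·0.72970 = 2.5428 g/L.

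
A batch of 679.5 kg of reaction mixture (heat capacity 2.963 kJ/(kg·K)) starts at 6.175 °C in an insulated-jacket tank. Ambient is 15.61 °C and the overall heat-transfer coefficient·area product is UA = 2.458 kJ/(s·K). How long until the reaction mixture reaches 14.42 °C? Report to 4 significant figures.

M c_p dT/dt = −UA(T − T_amb).
τ = M c_p/UA = 819.104 s; T_ss = T_amb = 15.6100 °C.
T(t) = T_ss + (T₀ − T_ss)e^(−t/τ); set T = 14.42:
t = −τ ln[(T − T_ss)/(T₀ − T_ss)] = −819.104 · ln(0.126126) = 1695.93 s.

1696 s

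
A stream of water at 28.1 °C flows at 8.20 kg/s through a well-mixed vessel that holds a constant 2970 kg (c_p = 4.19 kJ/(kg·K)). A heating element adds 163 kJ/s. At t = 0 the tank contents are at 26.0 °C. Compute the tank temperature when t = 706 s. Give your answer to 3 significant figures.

M c_p dT/dt = ṁ c_p (T_in − T) + Q̇.
Rearrange: dT/dt = (T_ss − T)/τ with τ = M/ṁ = 362.20 s and T_ss = T_in + Q̇/(ṁ c_p) = 32.844 °C.
This is linear first-order; T(t) = T_ss + (T₀ − T_ss) e^(−t/τ).
T(706) = 32.844 + (-6.8442)·e^(−706/362.20) = 32.844 + (-6.8442)·0.14238 = 31.870 °C.

31.9 °C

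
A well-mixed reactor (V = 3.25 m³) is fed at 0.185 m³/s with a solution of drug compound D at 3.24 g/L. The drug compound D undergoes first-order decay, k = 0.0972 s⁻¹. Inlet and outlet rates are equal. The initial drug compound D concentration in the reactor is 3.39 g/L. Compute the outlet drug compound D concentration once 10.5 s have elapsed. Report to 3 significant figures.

1.63 g/L

V dC/dt = Q(C_in − C) − k V C.
This is linear with rate a = Q/V + k = 0.15412 s⁻¹.
C_ss = Q C_in/(Q + kV) = 1.1966 g/L; C(t) = C_ss + (C₀ − C_ss) e^(−a t).
C(10.5) = 1.1966 + (2.1934)·e^(−0.15412·10.5) = 1.1966 + (2.1934)·0.19824 = 1.6314 g/L.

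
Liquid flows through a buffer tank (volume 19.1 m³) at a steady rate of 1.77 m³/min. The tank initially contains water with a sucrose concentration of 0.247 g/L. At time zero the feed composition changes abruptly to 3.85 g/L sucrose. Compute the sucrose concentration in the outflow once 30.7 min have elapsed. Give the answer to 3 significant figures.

3.64 g/L

Species balance on the tank: V dC/dt = Q(C_in − C).
Time constant τ = V/Q = 19.1/1.77 = 10.791 min.
Solution: C(t) = C_in + (C₀ − C_in) e^(−t/τ).
C(30.7) = 3.85 + (0.247 − 3.85)·e^(−30.7/10.791) = 3.85 + (-3.6030)·0.058136 = 3.6405 g/L.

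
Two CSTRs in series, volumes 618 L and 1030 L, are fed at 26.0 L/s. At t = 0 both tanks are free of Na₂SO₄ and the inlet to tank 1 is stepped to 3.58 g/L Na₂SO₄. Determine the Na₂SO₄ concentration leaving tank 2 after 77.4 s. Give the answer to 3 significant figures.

Time constants: τᵢ = Vᵢ/Q for each well-mixed tank.
τ₁ = 618/26.0 = 23.769 s; τ₂ = 1030/26.0 = 39.615 s.
Solving the cascade with C₁(0)=C₂(0)=0 gives C₂(t) = C_in[1 − (τ₁ e^(−t/τ₁) − τ₂ e^(−t/τ₂))/(τ₁ − τ₂)].
At t = 77.4: e^(−t/τ₁) = 0.038530, e^(−t/τ₂) = 0.14174.
C₂ = 3.58·[1 − (23.769·0.038530 − 39.615·0.14174)/(-15.846)] = 3.58·0.70345 = 2.5184 g/L.

2.52 g/L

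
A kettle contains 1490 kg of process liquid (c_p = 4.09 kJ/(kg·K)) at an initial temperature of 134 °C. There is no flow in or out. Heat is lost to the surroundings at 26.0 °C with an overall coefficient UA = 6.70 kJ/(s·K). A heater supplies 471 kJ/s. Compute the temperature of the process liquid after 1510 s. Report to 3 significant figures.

103 °C

Lumped-capacitance energy balance: M c_p dT/dt = UA(T_amb − T) + Q̇.
dT/dt = (T_ss − T)/τ with T_ss = T_amb + Q̇/UA = 26.0 + 471/6.70 = 96.299 °C, τ = M c_p/UA = 1490·4.09/6.70 = 909.57 s.
Solution: T(t) = T_ss + (T₀ − T_ss) e^(−t/τ).
T(1510) = 96.299 + (37.701)·0.19011 = 103.47 °C.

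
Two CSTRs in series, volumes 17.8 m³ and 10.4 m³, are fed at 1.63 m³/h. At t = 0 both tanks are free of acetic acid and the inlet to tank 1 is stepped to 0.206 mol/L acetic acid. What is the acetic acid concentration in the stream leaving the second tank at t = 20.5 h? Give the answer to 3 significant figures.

Species balance on tank i: dCᵢ/dt = (Cᵢ₋₁ − Cᵢ)/τᵢ with τᵢ = Vᵢ/Q.
τ₁ = 17.8/1.63 = 10.920 h; τ₂ = 10.4/1.63 = 6.3804 h.
Tank 1: C₁ = C_in(1 − e^(−t/τ₁)). Tank 2 (τ₁ ≠ τ₂): C₂ = C_in[1 − (τ₁ e^(−t/τ₁) − τ₂ e^(−t/τ₂))/(τ₁ − τ₂)].
At t = 20.5: e^(−t/τ₁) = 0.15301, e^(−t/τ₂) = 0.040236.
C₂ = 0.206·[1 − (10.920·0.15301 − 6.3804·0.040236)/(4.5399)] = 0.206·0.68850 = 0.14183 mol/L.

0.142 mol/L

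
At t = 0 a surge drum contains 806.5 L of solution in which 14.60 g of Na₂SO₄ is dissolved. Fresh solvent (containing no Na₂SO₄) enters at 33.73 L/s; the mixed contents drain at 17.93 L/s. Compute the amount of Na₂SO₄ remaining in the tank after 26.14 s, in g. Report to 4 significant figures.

Let m(t) be the amount of Na₂SO₄. Volume: V(t) = V₀ + (Q_in − Q_out) t = 806.5 + 15.8000 t; V(26.14) = 1219.51 L.
Solute balance: dm/dt = 0 − Q_out C = −Q_out m/V(t).
Separate: dm/m = −Q_out dt/V(t) ⇒ ln(m/m₀) = −(Q_out/(Q_in−Q_out)) ln(V/V₀).
m = m₀ (V₀/V)^(Q_out/(Q_in−Q_out)) = 14.60 × (806.5/1219.51)^(1.13481) = 9.13191 g.

9.132 g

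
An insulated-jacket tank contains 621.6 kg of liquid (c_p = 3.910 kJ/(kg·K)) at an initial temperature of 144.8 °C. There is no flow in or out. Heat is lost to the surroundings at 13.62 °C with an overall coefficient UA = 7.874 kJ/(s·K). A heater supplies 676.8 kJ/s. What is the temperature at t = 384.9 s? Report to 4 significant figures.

Lumped-capacitance energy balance: M c_p dT/dt = UA(T_amb − T) + Q̇.
dT/dt = (T_ss − T)/τ with T_ss = T_amb + Q̇/UA = 13.62 + 676.8/7.874 = 99.5738 °C, τ = M c_p/UA = 621.6·3.910/7.874 = 308.669 s.
T approaches T_ss exponentially: T(t) = T_ss + (T₀ − T_ss) e^(−t/τ).
T(384.9) = 99.5738 + (45.2262)·0.287375 = 112.571 °C.

112.6 °C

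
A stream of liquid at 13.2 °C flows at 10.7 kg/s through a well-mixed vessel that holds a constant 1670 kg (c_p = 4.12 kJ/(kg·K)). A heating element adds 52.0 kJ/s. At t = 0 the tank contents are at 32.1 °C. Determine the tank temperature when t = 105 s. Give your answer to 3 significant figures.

M c_p dT/dt = ṁ c_p (T_in − T) + Q̇.
Rearrange: dT/dt = (T_ss − T)/τ with τ = M/ṁ = 156.07 s and T_ss = T_in + Q̇/(ṁ c_p) = 14.380 °C.
Solution: T(t) = T_ss + (T₀ − T_ss) e^(−t/τ).
T(105) = 14.380 + (17.720)·e^(−105/156.07) = 14.380 + (17.720)·0.51030 = 23.422 °C.

23.4 °C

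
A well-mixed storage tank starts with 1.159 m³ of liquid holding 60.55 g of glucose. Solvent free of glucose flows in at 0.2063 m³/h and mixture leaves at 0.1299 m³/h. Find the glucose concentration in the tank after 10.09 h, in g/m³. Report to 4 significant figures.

13.18 g/m³

Let m(t) be the amount of glucose. Volume: V(t) = V₀ + (Q_in − Q_out) t = 1.159 + 0.0764000 t; V(10.09) = 1.92988 m³.
Solute balance: dm/dt = 0 − Q_out C = −Q_out m/V(t).
Separate: dm/m = −Q_out dt/V(t) ⇒ ln(m/m₀) = −(Q_out/(Q_in−Q_out)) ln(V/V₀).
m = m₀ (V₀/V)^(Q_out/(Q_in−Q_out)) = 60.55 × (1.159/1.92988)^(1.70026) = 25.4447 g.
C = m/V = 25.4447/1.92988 = 13.1847 g/m³.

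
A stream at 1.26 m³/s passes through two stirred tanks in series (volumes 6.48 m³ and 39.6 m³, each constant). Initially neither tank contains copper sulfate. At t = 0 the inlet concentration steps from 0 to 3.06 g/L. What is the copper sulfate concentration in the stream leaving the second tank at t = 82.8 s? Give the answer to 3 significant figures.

Each tank obeys Vᵢ dCᵢ/dt = Q(Cᵢ₋₁ − Cᵢ), so τᵢ = Vᵢ/Q.
τ₁ = 6.48/1.26 = 5.1429 s; τ₂ = 39.6/1.26 = 31.429 s.
Tank 1: C₁ = C_in(1 − e^(−t/τ₁)). Tank 2 (τ₁ ≠ τ₂): C₂ = C_in[1 − (τ₁ e^(−t/τ₁) − τ₂ e^(−t/τ₂))/(τ₁ − τ₂)].
At t = 82.8: e^(−t/τ₁) = 1.0183e-07, e^(−t/τ₂) = 0.071752.
C₂ = 3.06·[1 − (5.1429·1.0183e-07 − 31.429·0.071752)/(-26.286)] = 3.06·0.91421 = 2.7975 g/L.

2.80 g/L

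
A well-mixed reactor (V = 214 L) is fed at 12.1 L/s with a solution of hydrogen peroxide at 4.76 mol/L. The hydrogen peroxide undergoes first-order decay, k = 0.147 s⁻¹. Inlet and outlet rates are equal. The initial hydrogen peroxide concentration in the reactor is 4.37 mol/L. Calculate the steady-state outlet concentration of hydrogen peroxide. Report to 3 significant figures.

V dC/dt = Q(C_in − C) − k V C.
Steady state (dC/dt = 0): C_ss = Q C_in/(Q + kV) = C_in/(1 + kV/Q).
C_ss = 12.1·4.76/(12.1 + 0.147·214) = 57.596/43.558 = 1.3223 mol/L.

1.32 mol/L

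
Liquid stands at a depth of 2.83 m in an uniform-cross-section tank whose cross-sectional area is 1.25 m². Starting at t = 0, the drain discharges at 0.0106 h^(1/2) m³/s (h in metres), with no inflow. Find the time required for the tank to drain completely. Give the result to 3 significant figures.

397 s

A dh/dt = −Q_out = −0.0106 √h.
Separate and integrate: 2(√h − √h₀) = −(0.0106/A) t.
Set h = 0: 2√h₀ = (0.0106/A) t_empty ⇒ t_empty = 2A√h₀/0.0106.
t_empty = 2·1.25·√2.83/0.0106 = 2.5000·1.6823/0.0106 = 396.76 s.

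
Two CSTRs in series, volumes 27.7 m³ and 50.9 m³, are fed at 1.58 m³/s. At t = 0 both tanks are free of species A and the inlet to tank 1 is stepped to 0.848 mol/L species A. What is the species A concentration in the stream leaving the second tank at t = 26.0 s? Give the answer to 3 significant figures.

0.248 mol/L

Each tank obeys Vᵢ dCᵢ/dt = Q(Cᵢ₋₁ − Cᵢ), so τᵢ = Vᵢ/Q.
τ₁ = 27.7/1.58 = 17.532 s; τ₂ = 50.9/1.58 = 32.215 s.
Solving the cascade with C₁(0)=C₂(0)=0 gives C₂(t) = C_in[1 − (τ₁ e^(−t/τ₁) − τ₂ e^(−t/τ₂))/(τ₁ − τ₂)].
At t = 26.0: e^(−t/τ₁) = 0.22695, e^(−t/τ₂) = 0.44616.
C₂ = 0.848·[1 − (17.532·0.22695 − 32.215·0.44616)/(-14.684)] = 0.848·0.29210 = 0.24770 mol/L.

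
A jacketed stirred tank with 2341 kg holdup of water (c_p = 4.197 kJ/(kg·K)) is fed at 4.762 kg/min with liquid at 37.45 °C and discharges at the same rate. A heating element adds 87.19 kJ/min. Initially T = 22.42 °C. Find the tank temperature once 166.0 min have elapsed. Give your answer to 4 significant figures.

M c_p dT/dt = ṁ c_p (T_in − T) + Q̇.
Rearrange: dT/dt = (T_ss − T)/τ with τ = M/ṁ = 491.600 min and T_ss = T_in + Q̇/(ṁ c_p) = 41.8125 °C.
Integrating: T(t) = T_ss + (T₀ − T_ss) e^(−t/τ).
T(166.0) = 41.8125 + (-19.3925)·e^(−166.0/491.600) = 41.8125 + (-19.3925)·0.713429 = 27.9773 °C.

27.98 °C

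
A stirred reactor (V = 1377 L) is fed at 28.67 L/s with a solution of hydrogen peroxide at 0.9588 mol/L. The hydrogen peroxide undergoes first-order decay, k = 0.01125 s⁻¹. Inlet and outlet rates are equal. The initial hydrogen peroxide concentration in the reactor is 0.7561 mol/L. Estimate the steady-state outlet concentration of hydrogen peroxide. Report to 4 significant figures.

V dC/dt = Q(C_in − C) − k V C.
Steady state (dC/dt = 0): C_ss = Q C_in/(Q + kV) = C_in/(1 + kV/Q).
C_ss = 28.67·0.9588/(28.67 + 0.01125·1377) = 27.4888/44.1613 = 0.622464 mol/L.

0.6225 mol/L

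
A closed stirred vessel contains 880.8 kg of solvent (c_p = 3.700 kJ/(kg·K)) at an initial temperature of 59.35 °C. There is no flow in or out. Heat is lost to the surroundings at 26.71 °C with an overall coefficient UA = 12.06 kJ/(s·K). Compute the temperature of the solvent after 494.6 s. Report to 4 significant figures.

M c_p dT/dt = −UA(T − T_amb).
dT/dt = (T_ss − T)/τ with T_ss = T_amb = 26.7100 °C, τ = M c_p/UA = 880.8·3.700/12.06 = 270.229 s.
This is linear first-order; T(t) = T_ss + (T₀ − T_ss) e^(−t/τ).
T(494.6) = 26.7100 + (32.6400)·0.160365 = 31.9443 °C.

31.94 °C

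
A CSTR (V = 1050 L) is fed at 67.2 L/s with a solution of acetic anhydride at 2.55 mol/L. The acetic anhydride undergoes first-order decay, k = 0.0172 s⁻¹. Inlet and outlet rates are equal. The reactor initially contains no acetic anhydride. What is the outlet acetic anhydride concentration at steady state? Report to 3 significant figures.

2.01 mol/L

Species balance: V dC/dt = Q C_in − Q C − k V C.
Steady state (dC/dt = 0): C_ss = Q C_in/(Q + kV) = C_in/(1 + kV/Q).
C_ss = 67.2·2.55/(67.2 + 0.0172·1050) = 171.36/85.260 = 2.0099 mol/L.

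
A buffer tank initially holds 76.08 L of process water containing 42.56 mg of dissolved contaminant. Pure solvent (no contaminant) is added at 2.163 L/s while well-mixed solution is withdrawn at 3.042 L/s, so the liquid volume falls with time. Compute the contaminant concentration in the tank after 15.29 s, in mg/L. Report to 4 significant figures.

Total volume: dV/dt = Q_in − Q_out = -0.879000 L/s, so V(t) = 76.08 − 0.879000 t and V(15.29) = 62.6401 L.
Species balance (pure solvent in): dm/dt = −Q_out · m/V(t).
Separate: dm/m = −Q_out dt/V(t) ⇒ ln(m/m₀) = −(Q_out/(Q_in−Q_out)) ln(V/V₀).
m = m₀ (V₀/V)^(Q_out/(Q_in−Q_out)) = 42.56 × (76.08/62.6401)^(-3.46075) = 21.7196 mg.
C = m/V = 21.7196/62.6401 = 0.346736 mg/L.

0.3467 mg/L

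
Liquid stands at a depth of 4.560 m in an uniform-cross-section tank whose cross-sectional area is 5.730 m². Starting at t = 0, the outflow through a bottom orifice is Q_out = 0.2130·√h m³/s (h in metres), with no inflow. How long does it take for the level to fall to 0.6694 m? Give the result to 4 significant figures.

70.87 s

With no inflow, A dh/dt = −0.2130 √h.
∫ h^(−1/2) dh = −(0.2130/A) ∫ dt, giving 2√h = 2√h₀ − (0.2130/A) t.
t = 2A(√h₀ − √h)/0.2130 = 2·5.730·(√4.560 − √0.6694)/0.2130
  = 11.4600 × (2.13542 − 0.818169) / 0.2130 = 70.8716 s.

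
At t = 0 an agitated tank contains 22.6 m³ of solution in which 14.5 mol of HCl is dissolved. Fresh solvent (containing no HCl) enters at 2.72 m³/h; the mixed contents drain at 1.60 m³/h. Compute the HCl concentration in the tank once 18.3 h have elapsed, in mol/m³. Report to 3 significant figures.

0.134 mol/m³

Let m(t) be the amount of HCl. Volume: V(t) = V₀ + (Q_in − Q_out) t = 22.6 + 1.1200 t; V(18.3) = 43.096 m³.
No HCl enters, so dm/dt = −Q_out · (m/V).
dm/m = −Q_out dt/(V₀ + 1.1200 t); integrating gives ln(m/m₀) = −(Q_out/(Q_in−Q_out)) ln(V/V₀).
m = m₀ (V₀/V)^(Q_out/(Q_in−Q_out)) = 14.5 × (22.6/43.096)^(1.4286) = 5.7663 mol.
C = m/V = 5.7663/43.096 = 0.13380 mol/m³.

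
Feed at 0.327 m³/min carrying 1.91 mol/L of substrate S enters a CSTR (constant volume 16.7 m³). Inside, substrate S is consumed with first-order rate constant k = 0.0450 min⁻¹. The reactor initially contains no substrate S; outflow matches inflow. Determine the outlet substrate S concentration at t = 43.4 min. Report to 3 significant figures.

Accumulation = in − out − consumed: V dC/dt = Q C_in − Q C − k V C.
This is linear with rate a = Q/V + k = 0.064581 min⁻¹.
C_ss = Q C_in/(Q + kV) = 0.57911 mol/L; C(t) = C_ss + (C₀ − C_ss) e^(−a t).
C(43.4) = 0.57911 + (-0.57911)·e^(−0.064581·43.4) = 0.57911 + (-0.57911)·0.060640 = 0.54399 mol/L.

0.544 mol/L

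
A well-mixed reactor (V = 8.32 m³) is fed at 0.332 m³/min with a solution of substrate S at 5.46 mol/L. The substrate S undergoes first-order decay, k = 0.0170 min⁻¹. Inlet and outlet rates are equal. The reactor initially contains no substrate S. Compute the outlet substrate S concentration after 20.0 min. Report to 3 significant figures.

V dC/dt = Q(C_in − C) − k V C.
dC/dt = (Q/V) C_in − (Q/V + k) C; effective rate a = Q/V + k = 0.039904 + 0.0170 = 0.056904 min⁻¹.
C_ss = Q C_in/(Q + kV) = 3.8288 mol/L; C(t) = C_ss + (C₀ − C_ss) e^(−a t).
C(20.0) = 3.8288 + (-3.8288)·e^(−0.056904·20.0) = 3.8288 + (-3.8288)·0.32043 = 2.6019 mol/L.

2.60 mol/L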